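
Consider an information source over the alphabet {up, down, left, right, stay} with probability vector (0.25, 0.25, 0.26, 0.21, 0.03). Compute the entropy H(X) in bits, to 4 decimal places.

2.1299 bits

H = −Σ pᵢ log₂ pᵢ.
−0.25·log₂(0.25) = 0.5000
−0.25·log₂(0.25) = 0.5000
−0.26·log₂(0.26) = 0.5053
−0.21·log₂(0.21) = 0.4728
−0.03·log₂(0.03) = 0.1518
Sum ≈ 2.1299 → 2.1299 bits.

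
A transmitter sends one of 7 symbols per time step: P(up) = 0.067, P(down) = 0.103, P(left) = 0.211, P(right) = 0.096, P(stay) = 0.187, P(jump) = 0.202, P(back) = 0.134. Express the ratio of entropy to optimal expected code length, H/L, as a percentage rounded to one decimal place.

Entropy H = −Σ p log₂ p ≈ 2.7043 bits.
Huffman merges: 67/1000+12/125→163/1000; 103/1000+67/500→237/1000; 163/1000+187/1000→7/20; 101/500+211/1000→413/1000; 237/1000+7/20→587/1000; 413/1000+587/1000→1. L = 11/4 ≈ 2.7500.
Efficiency = H/L = 2.7043/2.7500 = 98.3%.

98.3%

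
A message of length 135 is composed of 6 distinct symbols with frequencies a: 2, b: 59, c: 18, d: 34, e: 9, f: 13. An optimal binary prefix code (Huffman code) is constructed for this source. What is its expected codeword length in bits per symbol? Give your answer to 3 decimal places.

Probabilities are the counts divided by 135.
Repeatedly combine the two least-probable nodes; the expected code length is the sum of the merged weights.
merge 2/135 + 1/15 → 11/135
merge 11/135 + 13/135 → 8/45
merge 2/15 + 8/45 → 14/45
merge 34/135 + 14/45 → 76/135
merge 59/135 + 76/135 → 1
L = 11/135 + 8/45 + 14/45 + 76/135 + 1 = 32/15 ≈ 2.133 bits/symbol.

2.133 bits/symbol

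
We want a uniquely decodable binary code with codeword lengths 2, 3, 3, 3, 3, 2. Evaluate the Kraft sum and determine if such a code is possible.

1; yes

With common denominator 2^3 = 8: Σ 2^(−ℓᵢ) = 2/8 + 1/8 + 1/8 + 1/8 + 1/8 + 2/8 = 8/8 = 1.
Kraft's inequality requires Σ ≤ 1; here Σ = 1 ≤ 1, so such a prefix code exists.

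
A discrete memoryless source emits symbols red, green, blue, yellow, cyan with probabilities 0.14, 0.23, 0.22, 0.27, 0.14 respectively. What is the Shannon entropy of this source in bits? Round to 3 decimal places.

H = −Σ pᵢ log₂ pᵢ.
−0.14·log₂(0.14) = 0.3971
−0.23·log₂(0.23) = 0.4877
−0.22·log₂(0.22) = 0.4806
−0.27·log₂(0.27) = 0.5100
−0.14·log₂(0.14) = 0.3971
Sum ≈ 2.2725 → 2.272 bits.

2.272 bits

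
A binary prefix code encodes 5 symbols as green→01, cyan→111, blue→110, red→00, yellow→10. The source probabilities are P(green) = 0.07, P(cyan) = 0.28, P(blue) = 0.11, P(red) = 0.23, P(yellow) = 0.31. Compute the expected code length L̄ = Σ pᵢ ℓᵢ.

2.39 bits/symbol

L̄ = Σ pᵢ·ℓᵢ = 0.07·2 + 0.28·3 + 0.11·3 + 0.23·2 + 0.31·2 = 2.39 bits/symbol.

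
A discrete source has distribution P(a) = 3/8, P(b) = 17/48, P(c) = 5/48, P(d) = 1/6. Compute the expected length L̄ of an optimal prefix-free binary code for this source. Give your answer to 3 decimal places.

Repeatedly combine the two least-probable nodes; the expected code length is the sum of the merged weights.
merge 5/48 + 1/6 → 13/48
merge 13/48 + 17/48 → 5/8
merge 3/8 + 5/8 → 1
L = 13/48 + 5/8 + 1 = 91/48 ≈ 1.896 bits/symbol.

1.896 bits/symbol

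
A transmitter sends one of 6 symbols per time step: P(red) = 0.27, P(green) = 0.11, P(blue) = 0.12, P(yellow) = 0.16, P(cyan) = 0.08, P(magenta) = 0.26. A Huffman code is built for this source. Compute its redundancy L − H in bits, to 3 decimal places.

0.023 bits

Entropy H = −Σ p log₂ p ≈ 2.4472 bits.
Huffman merges: 2/25+11/100→19/100; 3/25+4/25→7/25; 19/100+13/50→9/20; 27/100+7/25→11/20; 9/20+11/20→1. L = 247/100 ≈ 2.4700.
L − H = 2.4700 − 2.4472 = 0.023 bits.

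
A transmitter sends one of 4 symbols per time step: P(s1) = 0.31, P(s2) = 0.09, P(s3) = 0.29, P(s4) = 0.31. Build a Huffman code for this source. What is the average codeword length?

2 bits/symbol

Repeatedly combine the two least-probable nodes; the expected code length is the sum of the merged weights.
merge 9/100 + 29/100 → 19/50
merge 31/100 + 31/100 → 31/50
merge 19/50 + 31/50 → 1
L = 19/50 + 31/50 + 1 = 2 bits/symbol.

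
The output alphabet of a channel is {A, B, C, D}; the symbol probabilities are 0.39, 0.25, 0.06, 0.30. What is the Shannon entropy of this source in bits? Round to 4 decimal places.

H = −Σ pᵢ log₂ pᵢ.
−0.39·log₂(0.39) = 0.5298
−0.25·log₂(0.25) = 0.5000
−0.06·log₂(0.06) = 0.2435
−0.30·log₂(0.30) = 0.5211
Sum ≈ 1.7944 → 1.7944 bits.

1.7944 bits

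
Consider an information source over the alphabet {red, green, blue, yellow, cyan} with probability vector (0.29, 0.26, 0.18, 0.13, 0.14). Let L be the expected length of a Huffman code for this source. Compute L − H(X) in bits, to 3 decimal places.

0.022 bits

Entropy H = −Σ p log₂ p ≈ 2.2483 bits.
Huffman merges: 13/100+7/50→27/100; 9/50+13/50→11/25; 27/100+29/100→14/25; 11/25+14/25→1. L = 227/100 ≈ 2.2700.
L − H = 2.2700 − 2.2483 = 0.022 bits.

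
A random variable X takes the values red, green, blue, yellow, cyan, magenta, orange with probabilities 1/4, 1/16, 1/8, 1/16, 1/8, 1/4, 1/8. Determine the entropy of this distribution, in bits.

Each probability is a power of 1/2, so log₂(1/p) is an integer.
H = Σ p·log₂(1/p) = 1/4·2 + 1/16·4 + 1/8·3 + 1/16·4 + 1/8·3 + 1/4·2 + 1/8·3 = 2.625 bits.

2.625 bits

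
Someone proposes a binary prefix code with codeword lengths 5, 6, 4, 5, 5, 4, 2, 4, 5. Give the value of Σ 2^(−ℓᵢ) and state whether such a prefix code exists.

0.578125; yes

With common denominator 2^6 = 64: Σ 2^(−ℓᵢ) = 2/64 + 1/64 + 4/64 + 2/64 + 2/64 + 4/64 + 16/64 + 4/64 + 2/64 = 37/64 = 0.578125.
Kraft's inequality requires Σ ≤ 1; here Σ = 0.578125 ≤ 1, so such a prefix code exists.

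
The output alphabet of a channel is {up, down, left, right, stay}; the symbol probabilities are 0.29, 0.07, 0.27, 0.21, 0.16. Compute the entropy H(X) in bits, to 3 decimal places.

H = −Σ pᵢ log₂ pᵢ.
−0.29·log₂(0.29) = 0.5179
−0.07·log₂(0.07) = 0.2686
−0.27·log₂(0.27) = 0.5100
−0.21·log₂(0.21) = 0.4728
−0.16·log₂(0.16) = 0.4230
Sum ≈ 2.1923 → 2.192 bits.

2.192 bits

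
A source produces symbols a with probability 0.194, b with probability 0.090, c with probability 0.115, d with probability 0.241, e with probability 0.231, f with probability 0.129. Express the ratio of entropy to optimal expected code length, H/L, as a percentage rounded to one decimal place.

Entropy H = −Σ p log₂ p ≈ 2.4947 bits.
Huffman merges: 9/100+23/200→41/200; 129/1000+97/500→323/1000; 41/200+231/1000→109/250; 241/1000+323/1000→141/250; 109/250+141/250→1. L = 316/125 ≈ 2.5280.
Efficiency = H/L = 2.4947/2.5280 = 98.7%.

98.7%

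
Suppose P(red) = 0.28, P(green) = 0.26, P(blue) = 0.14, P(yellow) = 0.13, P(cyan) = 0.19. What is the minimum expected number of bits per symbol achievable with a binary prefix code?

2.27 bits/symbol

Repeatedly combine the two least-probable nodes; the expected code length is the sum of the merged weights.
merge 13/100 + 7/50 → 27/100
merge 19/100 + 13/50 → 9/20
merge 27/100 + 7/25 → 11/20
merge 9/20 + 11/20 → 1
L = 27/100 + 9/20 + 11/20 + 1 = 227/100 = 2.27 bits/symbol.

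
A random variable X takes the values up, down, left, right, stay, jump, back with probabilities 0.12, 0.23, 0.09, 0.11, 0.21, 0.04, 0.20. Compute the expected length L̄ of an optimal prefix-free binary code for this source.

Repeatedly combine the two least-probable nodes; the expected code length is the sum of the merged weights.
merge 1/25 + 9/100 → 13/100
merge 11/100 + 3/25 → 23/100
merge 13/100 + 1/5 → 33/100
merge 21/100 + 23/100 → 11/25
merge 23/100 + 33/100 → 14/25
merge 11/25 + 14/25 → 1
L = 13/100 + 23/100 + 33/100 + 11/25 + 14/25 + 1 = 269/100 = 2.69 bits/symbol.

2.69 bits/symbol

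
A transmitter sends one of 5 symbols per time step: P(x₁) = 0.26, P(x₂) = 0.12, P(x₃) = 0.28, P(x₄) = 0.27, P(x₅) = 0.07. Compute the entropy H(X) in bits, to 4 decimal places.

2.1652 bits

H = −Σ pᵢ log₂ pᵢ.
−0.26·log₂(0.26) = 0.5053
−0.12·log₂(0.12) = 0.3671
−0.28·log₂(0.28) = 0.5142
−0.27·log₂(0.27) = 0.5100
−0.07·log₂(0.07) = 0.2686
Sum ≈ 2.1652 → 2.1652 bits.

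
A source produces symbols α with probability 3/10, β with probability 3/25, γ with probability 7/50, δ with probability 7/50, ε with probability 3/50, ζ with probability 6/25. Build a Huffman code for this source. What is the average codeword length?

Repeatedly combine the two least-probable nodes; the expected code length is the sum of the merged weights.
merge 3/50 + 3/25 → 9/50
merge 7/50 + 7/50 → 7/25
merge 9/50 + 6/25 → 21/50
merge 7/25 + 3/10 → 29/50
merge 21/50 + 29/50 → 1
L = 9/50 + 7/25 + 21/50 + 29/50 + 1 = 123/50 = 2.46 bits/symbol.

2.46 bits/symbol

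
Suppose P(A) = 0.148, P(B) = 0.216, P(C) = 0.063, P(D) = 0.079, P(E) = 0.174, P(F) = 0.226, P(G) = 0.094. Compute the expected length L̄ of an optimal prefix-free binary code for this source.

2.7 bits/symbol

Repeatedly combine the two least-probable nodes; the expected code length is the sum of the merged weights.
merge 63/1000 + 79/1000 → 71/500
merge 47/500 + 71/500 → 59/250
merge 37/250 + 87/500 → 161/500
merge 27/125 + 113/500 → 221/500
merge 59/250 + 161/500 → 279/500
merge 221/500 + 279/500 → 1
L = 71/500 + 59/250 + 161/500 + 221/500 + 279/500 + 1 = 27/10 = 2.7 bits/symbol.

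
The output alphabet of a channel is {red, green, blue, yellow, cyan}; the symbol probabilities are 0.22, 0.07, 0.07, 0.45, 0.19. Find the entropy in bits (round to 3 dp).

1.991 bits

H = −Σ pᵢ log₂ pᵢ.
−0.22·log₂(0.22) = 0.4806
−0.07·log₂(0.07) = 0.2686
−0.07·log₂(0.07) = 0.2686
−0.45·log₂(0.45) = 0.5184
−0.19·log₂(0.19) = 0.4552
Sum ≈ 1.9913 → 1.991 bits.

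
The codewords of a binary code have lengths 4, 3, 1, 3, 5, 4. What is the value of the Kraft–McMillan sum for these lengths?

With common denominator 2^5 = 32: Σ 2^(−ℓᵢ) = 2/32 + 4/32 + 16/32 + 4/32 + 1/32 + 2/32 = 29/32 = 0.90625.

0.90625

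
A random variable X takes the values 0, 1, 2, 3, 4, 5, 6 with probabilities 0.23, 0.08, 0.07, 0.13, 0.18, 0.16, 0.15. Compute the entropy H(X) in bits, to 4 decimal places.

H = −Σ pᵢ log₂ pᵢ.
−0.23·log₂(0.23) = 0.4877
−0.08·log₂(0.08) = 0.2915
−0.07·log₂(0.07) = 0.2686
−0.13·log₂(0.13) = 0.3826
−0.18·log₂(0.18) = 0.4453
−0.16·log₂(0.16) = 0.4230
−0.15·log₂(0.15) = 0.4105
Sum ≈ 2.7092 → 2.7092 bits.

2.7092 bits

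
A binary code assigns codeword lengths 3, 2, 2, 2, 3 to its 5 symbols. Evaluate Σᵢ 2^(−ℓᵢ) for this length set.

With common denominator 2^3 = 8: Σ 2^(−ℓᵢ) = 1/8 + 2/8 + 2/8 + 2/8 + 1/8 = 8/8 = 1.

1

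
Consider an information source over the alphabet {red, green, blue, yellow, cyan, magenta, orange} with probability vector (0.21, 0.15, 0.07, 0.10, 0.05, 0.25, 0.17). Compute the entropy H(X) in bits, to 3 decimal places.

H = −Σ pᵢ log₂ pᵢ.
−0.21·log₂(0.21) = 0.4728
−0.15·log₂(0.15) = 0.4105
−0.07·log₂(0.07) = 0.2686
−0.10·log₂(0.10) = 0.3322
−0.05·log₂(0.05) = 0.2161
−0.25·log₂(0.25) = 0.5000
−0.17·log₂(0.17) = 0.4346
Sum ≈ 2.6348 → 2.635 bits.

2.635 bits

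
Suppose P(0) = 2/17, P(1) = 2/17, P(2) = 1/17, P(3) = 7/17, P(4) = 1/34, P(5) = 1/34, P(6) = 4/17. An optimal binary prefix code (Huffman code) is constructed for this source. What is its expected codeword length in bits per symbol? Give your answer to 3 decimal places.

Repeatedly combine the two least-probable nodes; the expected code length is the sum of the merged weights.
merge 1/34 + 1/34 → 1/17
merge 1/17 + 1/17 → 2/17
merge 2/17 + 2/17 → 4/17
merge 2/17 + 4/17 → 6/17
merge 4/17 + 6/17 → 10/17
merge 7/17 + 10/17 → 1
L = 1/17 + 2/17 + 4/17 + 6/17 + 10/17 + 1 = 40/17 ≈ 2.353 bits/symbol.

2.353 bits/symbol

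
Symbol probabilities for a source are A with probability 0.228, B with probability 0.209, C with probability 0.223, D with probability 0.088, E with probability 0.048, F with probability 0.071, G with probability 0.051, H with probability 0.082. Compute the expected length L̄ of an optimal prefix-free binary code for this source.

Repeatedly combine the two least-probable nodes; the expected code length is the sum of the merged weights.
merge 6/125 + 51/1000 → 99/1000
merge 71/1000 + 41/500 → 153/1000
merge 11/125 + 99/1000 → 187/1000
merge 153/1000 + 187/1000 → 17/50
merge 209/1000 + 223/1000 → 54/125
merge 57/250 + 17/50 → 71/125
merge 54/125 + 71/125 → 1
L = 99/1000 + 153/1000 + 187/1000 + 17/50 + 54/125 + 71/125 + 1 = 2779/1000 = 2.779 bits/symbol.

2.779 bits/symbol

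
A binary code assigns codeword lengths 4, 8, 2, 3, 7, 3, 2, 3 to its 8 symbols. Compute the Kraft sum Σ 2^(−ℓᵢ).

With common denominator 2^8 = 256: Σ 2^(−ℓᵢ) = 16/256 + 1/256 + 64/256 + 32/256 + 2/256 + 32/256 + 64/256 + 32/256 = 243/256 = 0.94921875.

0.94921875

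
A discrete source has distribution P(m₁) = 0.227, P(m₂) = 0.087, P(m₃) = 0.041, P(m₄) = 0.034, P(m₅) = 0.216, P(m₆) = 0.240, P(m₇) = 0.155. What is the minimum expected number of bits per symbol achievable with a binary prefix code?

2.554 bits/symbol

Repeatedly combine the two least-probable nodes; the expected code length is the sum of the merged weights.
merge 17/500 + 41/1000 → 3/40
merge 3/40 + 87/1000 → 81/500
merge 31/200 + 81/500 → 317/1000
merge 27/125 + 227/1000 → 443/1000
merge 6/25 + 317/1000 → 557/1000
merge 443/1000 + 557/1000 → 1
L = 3/40 + 81/500 + 317/1000 + 443/1000 + 557/1000 + 1 = 1277/500 = 2.554 bits/symbol.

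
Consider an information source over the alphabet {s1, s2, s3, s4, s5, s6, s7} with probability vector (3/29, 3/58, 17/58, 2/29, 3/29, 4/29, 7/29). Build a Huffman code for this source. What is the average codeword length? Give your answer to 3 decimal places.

Repeatedly combine the two least-probable nodes; the expected code length is the sum of the merged weights.
merge 3/58 + 2/29 → 7/58
merge 3/29 + 3/29 → 6/29
merge 7/58 + 4/29 → 15/58
merge 6/29 + 7/29 → 13/29
merge 15/58 + 17/58 → 16/29
merge 13/29 + 16/29 → 1
L = 7/58 + 6/29 + 15/58 + 13/29 + 16/29 + 1 = 75/29 ≈ 2.586 bits/symbol.

2.586 bits/symbol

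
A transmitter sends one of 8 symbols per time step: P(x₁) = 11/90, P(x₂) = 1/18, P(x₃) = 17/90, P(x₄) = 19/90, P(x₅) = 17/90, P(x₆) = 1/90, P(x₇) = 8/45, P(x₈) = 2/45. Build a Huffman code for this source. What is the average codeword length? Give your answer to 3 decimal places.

2.767 bits/symbol

Repeatedly combine the two least-probable nodes; the expected code length is the sum of the merged weights.
merge 1/90 + 2/45 → 1/18
merge 1/18 + 1/18 → 1/9
merge 1/9 + 11/90 → 7/30
merge 8/45 + 17/90 → 11/30
merge 17/90 + 19/90 → 2/5
merge 7/30 + 11/30 → 3/5
merge 2/5 + 3/5 → 1
L = 1/18 + 1/9 + 7/30 + 11/30 + 2/5 + 3/5 + 1 = 83/30 ≈ 2.767 bits/symbol.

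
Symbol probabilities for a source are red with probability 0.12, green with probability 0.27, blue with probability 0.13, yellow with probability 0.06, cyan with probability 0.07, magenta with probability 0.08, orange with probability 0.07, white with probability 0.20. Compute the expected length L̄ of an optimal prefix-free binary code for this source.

Repeatedly combine the two least-probable nodes; the expected code length is the sum of the merged weights.
merge 3/50 + 7/100 → 13/100
merge 7/100 + 2/25 → 3/20
merge 3/25 + 13/100 → 1/4
merge 13/100 + 3/20 → 7/25
merge 1/5 + 1/4 → 9/20
merge 27/100 + 7/25 → 11/20
merge 9/20 + 11/20 → 1
L = 13/100 + 3/20 + 1/4 + 7/25 + 9/20 + 11/20 + 1 = 281/100 = 2.81 bits/symbol.

2.81 bits/symbol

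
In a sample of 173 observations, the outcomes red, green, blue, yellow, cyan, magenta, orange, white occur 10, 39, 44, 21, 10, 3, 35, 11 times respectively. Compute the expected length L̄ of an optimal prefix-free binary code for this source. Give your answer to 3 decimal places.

Probabilities are the counts divided by 173.
Repeatedly combine the two least-probable nodes; the expected code length is the sum of the merged weights.
merge 3/173 + 10/173 → 13/173
merge 10/173 + 11/173 → 21/173
merge 13/173 + 21/173 → 34/173
merge 21/173 + 34/173 → 55/173
merge 35/173 + 39/173 → 74/173
merge 44/173 + 55/173 → 99/173
merge 74/173 + 99/173 → 1
L = 13/173 + 21/173 + 34/173 + 55/173 + 74/173 + 99/173 + 1 = 469/173 ≈ 2.711 bits/symbol.

2.711 bits/symbol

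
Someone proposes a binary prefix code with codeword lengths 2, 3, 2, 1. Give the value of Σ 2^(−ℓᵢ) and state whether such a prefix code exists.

1.125; no

With common denominator 2^3 = 8: Σ 2^(−ℓᵢ) = 2/8 + 1/8 + 2/8 + 4/8 = 9/8 = 1.125.
Kraft's inequality requires Σ ≤ 1; here Σ = 1.125 > 1, so no such prefix code exists.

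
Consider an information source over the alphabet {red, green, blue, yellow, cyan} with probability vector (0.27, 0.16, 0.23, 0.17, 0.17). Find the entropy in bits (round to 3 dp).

2.290 bits

H = −Σ pᵢ log₂ pᵢ.
−0.27·log₂(0.27) = 0.5100
−0.16·log₂(0.16) = 0.4230
−0.23·log₂(0.23) = 0.4877
−0.17·log₂(0.17) = 0.4346
−0.17·log₂(0.17) = 0.4346
Sum ≈ 2.2899 → 2.290 bits.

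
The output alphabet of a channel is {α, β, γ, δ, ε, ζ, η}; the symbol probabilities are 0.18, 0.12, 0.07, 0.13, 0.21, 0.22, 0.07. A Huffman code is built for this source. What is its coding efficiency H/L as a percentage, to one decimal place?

99.1%

Entropy H = −Σ p log₂ p ≈ 2.6855 bits.
Huffman merges: 7/100+7/100→7/50; 3/25+13/100→1/4; 7/50+9/50→8/25; 21/100+11/50→43/100; 1/4+8/25→57/100; 43/100+57/100→1. L = 271/100 ≈ 2.7100.
Efficiency = H/L = 2.6855/2.7100 = 99.1%.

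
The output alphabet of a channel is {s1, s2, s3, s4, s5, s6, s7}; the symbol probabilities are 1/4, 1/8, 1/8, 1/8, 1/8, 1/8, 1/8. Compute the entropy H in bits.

Each probability is a power of 1/2, so log₂(1/p) is an integer.
H = Σ p·log₂(1/p) = 1/4·2 + 1/8·3 + 1/8·3 + 1/8·3 + 1/8·3 + 1/8·3 + 1/8·3 = 2.75 bits.

2.75 bits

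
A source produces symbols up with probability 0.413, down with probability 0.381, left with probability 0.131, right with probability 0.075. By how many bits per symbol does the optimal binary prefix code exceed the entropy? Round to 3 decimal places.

0.071 bits

Entropy H = −Σ p log₂ p ≈ 1.7217 bits.
Huffman merges: 3/40+131/1000→103/500; 103/500+381/1000→587/1000; 413/1000+587/1000→1. L = 1793/1000 ≈ 1.7930.
L − H = 1.7930 − 1.7217 = 0.071 bits.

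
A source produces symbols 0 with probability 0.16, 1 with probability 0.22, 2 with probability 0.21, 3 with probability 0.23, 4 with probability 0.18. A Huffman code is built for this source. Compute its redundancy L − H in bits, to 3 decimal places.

0.031 bits

Entropy H = −Σ p log₂ p ≈ 2.3094 bits.
Huffman merges: 4/25+9/50→17/50; 21/100+11/50→43/100; 23/100+17/50→57/100; 43/100+57/100→1. L = 117/50 ≈ 2.3400.
L − H = 2.3400 − 2.3094 = 0.031 bits.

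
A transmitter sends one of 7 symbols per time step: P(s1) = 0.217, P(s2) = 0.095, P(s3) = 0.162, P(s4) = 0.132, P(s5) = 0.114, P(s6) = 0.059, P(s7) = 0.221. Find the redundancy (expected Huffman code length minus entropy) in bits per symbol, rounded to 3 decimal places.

Entropy H = −Σ p log₂ p ≈ 2.6913 bits.
Huffman merges: 59/1000+19/200→77/500; 57/500+33/250→123/500; 77/500+81/500→79/250; 217/1000+221/1000→219/500; 123/500+79/250→281/500; 219/500+281/500→1. L = 679/250 ≈ 2.7160.
L − H = 2.7160 − 2.6913 = 0.025 bits.

0.025 bits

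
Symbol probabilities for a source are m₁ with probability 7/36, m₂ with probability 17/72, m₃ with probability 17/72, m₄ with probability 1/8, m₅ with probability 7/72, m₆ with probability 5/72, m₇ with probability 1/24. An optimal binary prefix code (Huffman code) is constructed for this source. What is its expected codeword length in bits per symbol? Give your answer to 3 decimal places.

2.639 bits/symbol

Repeatedly combine the two least-probable nodes; the expected code length is the sum of the merged weights.
merge 1/24 + 5/72 → 1/9
merge 7/72 + 1/9 → 5/24
merge 1/8 + 7/36 → 23/72
merge 5/24 + 17/72 → 4/9
merge 17/72 + 23/72 → 5/9
merge 4/9 + 5/9 → 1
L = 1/9 + 5/24 + 23/72 + 4/9 + 5/9 + 1 = 95/36 ≈ 2.639 bits/symbol.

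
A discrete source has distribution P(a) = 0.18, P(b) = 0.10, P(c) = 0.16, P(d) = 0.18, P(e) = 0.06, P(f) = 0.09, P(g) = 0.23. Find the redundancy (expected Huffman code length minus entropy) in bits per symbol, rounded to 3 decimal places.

Entropy H = −Σ p log₂ p ≈ 2.6897 bits.
Huffman merges: 3/50+9/100→3/20; 1/10+3/20→1/4; 4/25+9/50→17/50; 9/50+23/100→41/100; 1/4+17/50→59/100; 41/100+59/100→1. L = 137/50 ≈ 2.7400.
L − H = 2.7400 − 2.6897 = 0.050 bits.

0.050 bits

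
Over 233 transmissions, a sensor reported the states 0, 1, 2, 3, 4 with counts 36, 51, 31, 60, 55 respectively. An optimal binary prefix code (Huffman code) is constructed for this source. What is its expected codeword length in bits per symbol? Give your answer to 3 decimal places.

Probabilities are the counts divided by 233.
Repeatedly combine the two least-probable nodes; the expected code length is the sum of the merged weights.
merge 31/233 + 36/233 → 67/233
merge 51/233 + 55/233 → 106/233
merge 60/233 + 67/233 → 127/233
merge 106/233 + 127/233 → 1
L = 67/233 + 106/233 + 127/233 + 1 = 533/233 ≈ 2.288 bits/symbol.

2.288 bits/symbol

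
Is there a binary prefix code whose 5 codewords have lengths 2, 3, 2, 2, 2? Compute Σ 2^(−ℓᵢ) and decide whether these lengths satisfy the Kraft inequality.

1.125; no

With common denominator 2^3 = 8: Σ 2^(−ℓᵢ) = 2/8 + 1/8 + 2/8 + 2/8 + 2/8 = 9/8 = 1.125.
Kraft's inequality requires Σ ≤ 1; here Σ = 1.125 > 1, so no such prefix code exists.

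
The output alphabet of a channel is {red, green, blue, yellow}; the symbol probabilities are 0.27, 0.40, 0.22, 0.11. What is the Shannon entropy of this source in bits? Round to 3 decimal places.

1.870 bits

H = −Σ pᵢ log₂ pᵢ.
−0.27·log₂(0.27) = 0.5100
−0.40·log₂(0.40) = 0.5288
−0.22·log₂(0.22) = 0.4806
−0.11·log₂(0.11) = 0.3503
Sum ≈ 1.8697 → 1.870 bits.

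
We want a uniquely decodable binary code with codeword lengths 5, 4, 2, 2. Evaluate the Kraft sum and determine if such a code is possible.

0.59375; yes

With common denominator 2^5 = 32: Σ 2^(−ℓᵢ) = 1/32 + 2/32 + 8/32 + 8/32 = 19/32 = 0.59375.
Kraft's inequality requires Σ ≤ 1; here Σ = 0.59375 ≤ 1, so such a prefix code exists.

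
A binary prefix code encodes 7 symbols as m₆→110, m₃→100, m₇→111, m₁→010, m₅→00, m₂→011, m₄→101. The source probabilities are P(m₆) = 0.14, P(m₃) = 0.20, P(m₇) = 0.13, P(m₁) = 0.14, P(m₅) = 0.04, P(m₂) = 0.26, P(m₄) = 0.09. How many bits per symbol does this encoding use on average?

L̄ = Σ pᵢ·ℓᵢ = 0.14·3 + 0.20·3 + 0.13·3 + 0.14·3 + 0.04·2 + 0.26·3 + 0.09·3 = 2.96 bits/symbol.

2.96 bits/symbol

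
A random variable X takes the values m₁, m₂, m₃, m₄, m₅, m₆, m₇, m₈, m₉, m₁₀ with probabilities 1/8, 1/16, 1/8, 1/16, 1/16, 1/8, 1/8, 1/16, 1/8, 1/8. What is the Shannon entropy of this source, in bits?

Each probability is a power of 1/2, so log₂(1/p) is an integer.
H = Σ p·log₂(1/p) = 1/8·3 + 1/16·4 + 1/8·3 + 1/16·4 + 1/16·4 + 1/8·3 + 1/8·3 + 1/16·4 + 1/8·3 + 1/8·3 = 3.25 bits.

3.25 bits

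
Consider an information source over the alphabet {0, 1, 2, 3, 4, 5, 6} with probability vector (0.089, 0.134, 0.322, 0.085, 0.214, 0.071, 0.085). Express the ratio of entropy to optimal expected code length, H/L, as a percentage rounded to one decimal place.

Entropy H = −Σ p log₂ p ≈ 2.5771 bits.
Huffman merges: 71/1000+17/200→39/250; 17/200+89/1000→87/500; 67/500+39/250→29/100; 87/500+107/500→97/250; 29/100+161/500→153/250; 97/250+153/250→1. L = 131/50 ≈ 2.6200.
Efficiency = H/L = 2.5771/2.6200 = 98.4%.

98.4%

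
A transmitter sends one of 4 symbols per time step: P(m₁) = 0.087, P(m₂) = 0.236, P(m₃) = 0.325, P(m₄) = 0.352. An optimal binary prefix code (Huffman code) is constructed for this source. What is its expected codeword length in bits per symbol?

1.971 bits/symbol

Repeatedly combine the two least-probable nodes; the expected code length is the sum of the merged weights.
merge 87/1000 + 59/250 → 323/1000
merge 323/1000 + 13/40 → 81/125
merge 44/125 + 81/125 → 1
L = 323/1000 + 81/125 + 1 = 1971/1000 = 1.971 bits/symbol.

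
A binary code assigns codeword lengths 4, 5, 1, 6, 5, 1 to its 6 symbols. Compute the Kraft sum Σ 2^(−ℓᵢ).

1.140625

With common denominator 2^6 = 64: Σ 2^(−ℓᵢ) = 4/64 + 2/64 + 32/64 + 1/64 + 2/64 + 32/64 = 73/64 = 1.140625.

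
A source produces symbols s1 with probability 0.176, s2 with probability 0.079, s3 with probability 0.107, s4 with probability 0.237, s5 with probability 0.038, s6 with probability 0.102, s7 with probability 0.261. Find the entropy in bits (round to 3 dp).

H = −Σ pᵢ log₂ pᵢ.
−0.176·log₂(0.176) = 0.4411
−0.079·log₂(0.079) = 0.2893
−0.107·log₂(0.107) = 0.3450
−0.237·log₂(0.237) = 0.4923
−0.038·log₂(0.038) = 0.1793
−0.102·log₂(0.102) = 0.3359
−0.261·log₂(0.261) = 0.5058
Sum ≈ 2.5887 → 2.589 bits.

2.589 bits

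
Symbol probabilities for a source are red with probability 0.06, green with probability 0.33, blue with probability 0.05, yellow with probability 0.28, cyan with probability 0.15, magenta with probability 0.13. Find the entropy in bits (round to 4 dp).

H = −Σ pᵢ log₂ pᵢ.
−0.06·log₂(0.06) = 0.2435
−0.33·log₂(0.33) = 0.5278
−0.05·log₂(0.05) = 0.2161
−0.28·log₂(0.28) = 0.5142
−0.15·log₂(0.15) = 0.4105
−0.13·log₂(0.13) = 0.3826
Sum ≈ 2.2949 → 2.2949 bits.

2.2949 bits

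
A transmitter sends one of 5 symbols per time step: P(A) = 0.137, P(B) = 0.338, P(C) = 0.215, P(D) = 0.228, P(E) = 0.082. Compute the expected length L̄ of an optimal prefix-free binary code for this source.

2.219 bits/symbol

Repeatedly combine the two least-probable nodes; the expected code length is the sum of the merged weights.
merge 41/500 + 137/1000 → 219/1000
merge 43/200 + 219/1000 → 217/500
merge 57/250 + 169/500 → 283/500
merge 217/500 + 283/500 → 1
L = 219/1000 + 217/500 + 283/500 + 1 = 2219/1000 = 2.219 bits/symbol.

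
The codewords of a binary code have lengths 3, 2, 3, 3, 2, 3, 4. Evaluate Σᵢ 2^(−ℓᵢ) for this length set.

1.0625

With common denominator 2^4 = 16: Σ 2^(−ℓᵢ) = 2/16 + 4/16 + 2/16 + 2/16 + 4/16 + 2/16 + 1/16 = 17/16 = 1.0625.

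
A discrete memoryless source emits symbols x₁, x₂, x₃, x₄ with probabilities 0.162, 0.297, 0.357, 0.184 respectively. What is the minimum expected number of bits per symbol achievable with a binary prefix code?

Repeatedly combine the two least-probable nodes; the expected code length is the sum of the merged weights.
merge 81/500 + 23/125 → 173/500
merge 297/1000 + 173/500 → 643/1000
merge 357/1000 + 643/1000 → 1
L = 173/500 + 643/1000 + 1 = 1989/1000 = 1.989 bits/symbol.

1.989 bits/symbol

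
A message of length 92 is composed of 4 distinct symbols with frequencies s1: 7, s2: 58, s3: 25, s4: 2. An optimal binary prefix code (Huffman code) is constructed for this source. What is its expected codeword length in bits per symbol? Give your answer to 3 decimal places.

1.467 bits/symbol

Probabilities are the counts divided by 92.
Repeatedly combine the two least-probable nodes; the expected code length is the sum of the merged weights.
merge 1/46 + 7/92 → 9/92
merge 9/92 + 25/92 → 17/46
merge 17/46 + 29/46 → 1
L = 9/92 + 17/46 + 1 = 135/92 ≈ 1.467 bits/symbol.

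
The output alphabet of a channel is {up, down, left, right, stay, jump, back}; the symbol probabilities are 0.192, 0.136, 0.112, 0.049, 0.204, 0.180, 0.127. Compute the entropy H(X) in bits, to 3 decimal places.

H = −Σ pᵢ log₂ pᵢ.
−0.192·log₂(0.192) = 0.4571
−0.136·log₂(0.136) = 0.3915
−0.112·log₂(0.112) = 0.3537
−0.049·log₂(0.049) = 0.2132
−0.204·log₂(0.204) = 0.4678
−0.180·log₂(0.180) = 0.4453
−0.127·log₂(0.127) = 0.3781
Sum ≈ 2.7068 → 2.707 bits.

2.707 bits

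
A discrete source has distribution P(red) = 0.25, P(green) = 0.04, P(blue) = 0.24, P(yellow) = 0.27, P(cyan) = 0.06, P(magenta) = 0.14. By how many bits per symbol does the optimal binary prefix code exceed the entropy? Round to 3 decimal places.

0.009 bits

Entropy H = −Σ p log₂ p ≈ 2.3306 bits.
Huffman merges: 1/25+3/50→1/10; 1/10+7/50→6/25; 6/25+6/25→12/25; 1/4+27/100→13/25; 12/25+13/25→1. L = 117/50 ≈ 2.3400.
L − H = 2.3400 − 2.3306 = 0.009 bits.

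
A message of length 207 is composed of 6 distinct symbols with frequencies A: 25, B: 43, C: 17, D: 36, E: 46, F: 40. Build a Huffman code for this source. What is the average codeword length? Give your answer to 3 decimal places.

Probabilities are the counts divided by 207.
Repeatedly combine the two least-probable nodes; the expected code length is the sum of the merged weights.
merge 17/207 + 25/207 → 14/69
merge 4/23 + 40/207 → 76/207
merge 14/69 + 43/207 → 85/207
merge 2/9 + 76/207 → 122/207
merge 85/207 + 122/207 → 1
L = 14/69 + 76/207 + 85/207 + 122/207 + 1 = 532/207 ≈ 2.570 bits/symbol.

2.570 bits/symbol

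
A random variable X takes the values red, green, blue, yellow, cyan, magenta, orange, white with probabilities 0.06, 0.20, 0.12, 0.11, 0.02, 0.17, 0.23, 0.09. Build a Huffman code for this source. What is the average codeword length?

Repeatedly combine the two least-probable nodes; the expected code length is the sum of the merged weights.
merge 1/50 + 3/50 → 2/25
merge 2/25 + 9/100 → 17/100
merge 11/100 + 3/25 → 23/100
merge 17/100 + 17/100 → 17/50
merge 1/5 + 23/100 → 43/100
merge 23/100 + 17/50 → 57/100
merge 43/100 + 57/100 → 1
L = 2/25 + 17/100 + 23/100 + 17/50 + 43/100 + 57/100 + 1 = 141/50 = 2.82 bits/symbol.

2.82 bits/symbol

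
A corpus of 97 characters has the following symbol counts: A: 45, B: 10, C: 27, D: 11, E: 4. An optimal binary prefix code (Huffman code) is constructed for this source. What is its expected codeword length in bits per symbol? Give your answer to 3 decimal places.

Probabilities are the counts divided by 97.
Repeatedly combine the two least-probable nodes; the expected code length is the sum of the merged weights.
merge 4/97 + 10/97 → 14/97
merge 11/97 + 14/97 → 25/97
merge 25/97 + 27/97 → 52/97
merge 45/97 + 52/97 → 1
L = 14/97 + 25/97 + 52/97 + 1 = 188/97 ≈ 1.938 bits/symbol.

1.938 bits/symbol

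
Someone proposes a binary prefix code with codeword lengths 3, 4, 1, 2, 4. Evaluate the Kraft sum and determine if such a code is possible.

With common denominator 2^4 = 16: Σ 2^(−ℓᵢ) = 2/16 + 1/16 + 8/16 + 4/16 + 1/16 = 16/16 = 1.
Kraft's inequality requires Σ ≤ 1; here Σ = 1 ≤ 1, so such a prefix code exists.

1; yes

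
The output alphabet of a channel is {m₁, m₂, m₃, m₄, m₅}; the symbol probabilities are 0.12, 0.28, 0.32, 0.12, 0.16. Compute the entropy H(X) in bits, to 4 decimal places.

H = −Σ pᵢ log₂ pᵢ.
−0.12·log₂(0.12) = 0.3671
−0.28·log₂(0.28) = 0.5142
−0.32·log₂(0.32) = 0.5260
−0.12·log₂(0.12) = 0.3671
−0.16·log₂(0.16) = 0.4230
Sum ≈ 2.1974 → 2.1974 bits.

2.1974 bits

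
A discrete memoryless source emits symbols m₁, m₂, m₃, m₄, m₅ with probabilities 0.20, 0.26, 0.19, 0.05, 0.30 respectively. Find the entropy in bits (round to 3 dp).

2.162 bits

H = −Σ pᵢ log₂ pᵢ.
−0.20·log₂(0.20) = 0.4644
−0.26·log₂(0.26) = 0.5053
−0.19·log₂(0.19) = 0.4552
−0.05·log₂(0.05) = 0.2161
−0.30·log₂(0.30) = 0.5211
Sum ≈ 2.1621 → 2.162 bits.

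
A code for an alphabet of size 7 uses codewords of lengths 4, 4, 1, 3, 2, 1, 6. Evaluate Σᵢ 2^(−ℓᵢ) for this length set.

With common denominator 2^6 = 64: Σ 2^(−ℓᵢ) = 4/64 + 4/64 + 32/64 + 8/64 + 16/64 + 32/64 + 1/64 = 97/64 = 1.515625.

1.515625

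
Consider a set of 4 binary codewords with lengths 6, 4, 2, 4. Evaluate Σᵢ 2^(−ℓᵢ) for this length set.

0.390625

With common denominator 2^6 = 64: Σ 2^(−ℓᵢ) = 1/64 + 4/64 + 16/64 + 4/64 = 25/64 = 0.390625.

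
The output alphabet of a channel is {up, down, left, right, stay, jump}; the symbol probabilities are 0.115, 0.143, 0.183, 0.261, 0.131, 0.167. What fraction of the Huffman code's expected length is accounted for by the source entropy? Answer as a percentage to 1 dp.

99.0%

Entropy H = −Σ p log₂ p ≈ 2.5296 bits.
Huffman merges: 23/200+131/1000→123/500; 143/1000+167/1000→31/100; 183/1000+123/500→429/1000; 261/1000+31/100→571/1000; 429/1000+571/1000→1. L = 639/250 ≈ 2.5560.
Efficiency = H/L = 2.5296/2.5560 = 99.0%.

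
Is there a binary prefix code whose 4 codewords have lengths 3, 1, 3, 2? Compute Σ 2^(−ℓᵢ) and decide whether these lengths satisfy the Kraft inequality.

With common denominator 2^3 = 8: Σ 2^(−ℓᵢ) = 1/8 + 4/8 + 1/8 + 2/8 = 8/8 = 1.
Kraft's inequality requires Σ ≤ 1; here Σ = 1 ≤ 1, so such a prefix code exists.

1; yes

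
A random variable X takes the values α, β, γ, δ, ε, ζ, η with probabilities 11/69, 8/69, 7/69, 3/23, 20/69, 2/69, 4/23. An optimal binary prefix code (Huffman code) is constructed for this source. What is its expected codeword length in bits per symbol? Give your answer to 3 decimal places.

2.667 bits/symbol

Repeatedly combine the two least-probable nodes; the expected code length is the sum of the merged weights.
merge 2/69 + 7/69 → 3/23
merge 8/69 + 3/23 → 17/69
merge 3/23 + 11/69 → 20/69
merge 4/23 + 17/69 → 29/69
merge 20/69 + 20/69 → 40/69
merge 29/69 + 40/69 → 1
L = 3/23 + 17/69 + 20/69 + 29/69 + 40/69 + 1 = 8/3 ≈ 2.667 bits/symbol.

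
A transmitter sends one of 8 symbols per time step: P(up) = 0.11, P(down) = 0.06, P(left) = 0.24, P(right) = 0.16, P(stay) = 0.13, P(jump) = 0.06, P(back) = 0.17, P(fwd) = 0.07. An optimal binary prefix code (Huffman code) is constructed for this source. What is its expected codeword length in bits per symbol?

2.88 bits/symbol

Repeatedly combine the two least-probable nodes; the expected code length is the sum of the merged weights.
merge 3/50 + 3/50 → 3/25
merge 7/100 + 11/100 → 9/50
merge 3/25 + 13/100 → 1/4
merge 4/25 + 17/100 → 33/100
merge 9/50 + 6/25 → 21/50
merge 1/4 + 33/100 → 29/50
merge 21/50 + 29/50 → 1
L = 3/25 + 9/50 + 1/4 + 33/100 + 21/50 + 29/50 + 1 = 72/25 = 2.88 bits/symbol.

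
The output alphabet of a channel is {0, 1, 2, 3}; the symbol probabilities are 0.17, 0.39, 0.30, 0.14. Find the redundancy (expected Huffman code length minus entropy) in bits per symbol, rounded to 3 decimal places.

0.037 bits

Entropy H = −Σ p log₂ p ≈ 1.8826 bits.
Huffman merges: 7/50+17/100→31/100; 3/10+31/100→61/100; 39/100+61/100→1. L = 48/25 ≈ 1.9200.
L − H = 1.9200 − 1.8826 = 0.037 bits.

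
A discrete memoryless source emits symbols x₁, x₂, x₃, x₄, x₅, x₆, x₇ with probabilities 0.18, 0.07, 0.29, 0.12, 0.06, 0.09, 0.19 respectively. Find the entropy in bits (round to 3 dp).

2.610 bits

H = −Σ pᵢ log₂ pᵢ.
−0.18·log₂(0.18) = 0.4453
−0.07·log₂(0.07) = 0.2686
−0.29·log₂(0.29) = 0.5179
−0.12·log₂(0.12) = 0.3671
−0.06·log₂(0.06) = 0.2435
−0.09·log₂(0.09) = 0.3127
−0.19·log₂(0.19) = 0.4552
Sum ≈ 2.6102 → 2.610 bits.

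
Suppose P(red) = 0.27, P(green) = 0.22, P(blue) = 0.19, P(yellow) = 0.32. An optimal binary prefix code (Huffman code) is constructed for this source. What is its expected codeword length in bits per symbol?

Repeatedly combine the two least-probable nodes; the expected code length is the sum of the merged weights.
merge 19/100 + 11/50 → 41/100
merge 27/100 + 8/25 → 59/100
merge 41/100 + 59/100 → 1
L = 41/100 + 59/100 + 1 = 2 bits/symbol.

2 bits/symbol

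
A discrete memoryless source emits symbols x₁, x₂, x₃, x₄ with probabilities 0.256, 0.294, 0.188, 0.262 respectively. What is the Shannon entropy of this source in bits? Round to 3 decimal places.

1.982 bits

H = −Σ pᵢ log₂ pᵢ.
−0.256·log₂(0.256) = 0.5032
−0.294·log₂(0.294) = 0.5192
−0.188·log₂(0.188) = 0.4533
−0.262·log₂(0.262) = 0.5063
Sum ≈ 1.9821 → 1.982 bits.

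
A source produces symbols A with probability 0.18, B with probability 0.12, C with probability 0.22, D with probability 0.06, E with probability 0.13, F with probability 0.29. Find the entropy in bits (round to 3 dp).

2.437 bits

H = −Σ pᵢ log₂ pᵢ.
−0.18·log₂(0.18) = 0.4453
−0.12·log₂(0.12) = 0.3671
−0.22·log₂(0.22) = 0.4806
−0.06·log₂(0.06) = 0.2435
−0.13·log₂(0.13) = 0.3826
−0.29·log₂(0.29) = 0.5179
Sum ≈ 2.4370 → 2.437 bits.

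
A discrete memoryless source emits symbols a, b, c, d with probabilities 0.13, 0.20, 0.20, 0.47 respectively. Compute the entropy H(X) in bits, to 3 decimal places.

1.823 bits

H = −Σ pᵢ log₂ pᵢ.
−0.13·log₂(0.13) = 0.3826
−0.20·log₂(0.20) = 0.4644
−0.20·log₂(0.20) = 0.4644
−0.47·log₂(0.47) = 0.5120
Sum ≈ 1.8234 → 1.823 bits.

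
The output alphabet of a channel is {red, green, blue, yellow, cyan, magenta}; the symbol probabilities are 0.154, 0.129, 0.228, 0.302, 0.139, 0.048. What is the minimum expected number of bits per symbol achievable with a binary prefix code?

Repeatedly combine the two least-probable nodes; the expected code length is the sum of the merged weights.
merge 6/125 + 129/1000 → 177/1000
merge 139/1000 + 77/500 → 293/1000
merge 177/1000 + 57/250 → 81/200
merge 293/1000 + 151/500 → 119/200
merge 81/200 + 119/200 → 1
L = 177/1000 + 293/1000 + 81/200 + 119/200 + 1 = 247/100 = 2.47 bits/symbol.

2.47 bits/symbol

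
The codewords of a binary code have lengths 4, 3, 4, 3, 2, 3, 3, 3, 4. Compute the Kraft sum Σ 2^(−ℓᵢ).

1.0625

With common denominator 2^4 = 16: Σ 2^(−ℓᵢ) = 1/16 + 2/16 + 1/16 + 2/16 + 4/16 + 2/16 + 2/16 + 2/16 + 1/16 = 17/16 = 1.0625.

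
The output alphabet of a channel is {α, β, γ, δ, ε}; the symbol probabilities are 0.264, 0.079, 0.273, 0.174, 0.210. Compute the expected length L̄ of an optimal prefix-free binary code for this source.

Repeatedly combine the two least-probable nodes; the expected code length is the sum of the merged weights.
merge 79/1000 + 87/500 → 253/1000
merge 21/100 + 253/1000 → 463/1000
merge 33/125 + 273/1000 → 537/1000
merge 463/1000 + 537/1000 → 1
L = 253/1000 + 463/1000 + 537/1000 + 1 = 2253/1000 = 2.253 bits/symbol.

2.253 bits/symbol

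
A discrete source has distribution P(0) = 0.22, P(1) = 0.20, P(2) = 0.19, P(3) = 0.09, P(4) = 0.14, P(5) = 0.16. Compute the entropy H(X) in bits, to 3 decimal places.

H = −Σ pᵢ log₂ pᵢ.
−0.22·log₂(0.22) = 0.4806
−0.20·log₂(0.20) = 0.4644
−0.19·log₂(0.19) = 0.4552
−0.09·log₂(0.09) = 0.3127
−0.14·log₂(0.14) = 0.3971
−0.16·log₂(0.16) = 0.4230
Sum ≈ 2.5330 → 2.533 bits.

2.533 bits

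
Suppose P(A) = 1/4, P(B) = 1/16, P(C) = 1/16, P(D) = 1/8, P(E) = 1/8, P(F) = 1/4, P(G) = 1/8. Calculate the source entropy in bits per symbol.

Each probability is a power of 1/2, so log₂(1/p) is an integer.
H = Σ p·log₂(1/p) = 1/4·2 + 1/16·4 + 1/16·4 + 1/8·3 + 1/8·3 + 1/4·2 + 1/8·3 = 2.625 bits.

2.625 bits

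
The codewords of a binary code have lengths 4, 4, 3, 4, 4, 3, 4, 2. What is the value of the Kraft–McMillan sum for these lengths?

With common denominator 2^4 = 16: Σ 2^(−ℓᵢ) = 1/16 + 1/16 + 2/16 + 1/16 + 1/16 + 2/16 + 1/16 + 4/16 = 13/16 = 0.8125.

0.8125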